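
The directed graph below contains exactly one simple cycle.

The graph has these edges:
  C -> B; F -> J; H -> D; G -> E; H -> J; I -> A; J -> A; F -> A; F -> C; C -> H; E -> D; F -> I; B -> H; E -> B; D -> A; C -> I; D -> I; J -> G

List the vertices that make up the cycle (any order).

B, E, G, H, J

DFS with gray/black marking from H:
H gray
  J gray
    G gray
      E gray
        B gray
          B→H: H is gray → back edge
Back edge closes the cycle H → J → G → E → B → H; its vertices are {B, E, G, H, J}.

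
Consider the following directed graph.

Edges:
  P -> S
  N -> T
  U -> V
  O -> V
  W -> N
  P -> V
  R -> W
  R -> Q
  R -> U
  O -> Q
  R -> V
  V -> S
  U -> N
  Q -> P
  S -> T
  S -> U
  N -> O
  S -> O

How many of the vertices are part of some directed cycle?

7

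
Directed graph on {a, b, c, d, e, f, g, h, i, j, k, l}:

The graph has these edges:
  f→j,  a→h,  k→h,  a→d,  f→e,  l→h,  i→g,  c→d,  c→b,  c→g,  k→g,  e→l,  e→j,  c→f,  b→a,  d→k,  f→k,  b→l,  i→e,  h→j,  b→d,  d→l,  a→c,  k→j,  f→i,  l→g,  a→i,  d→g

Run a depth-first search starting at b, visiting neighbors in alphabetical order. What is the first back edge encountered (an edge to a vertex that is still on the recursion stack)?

c->b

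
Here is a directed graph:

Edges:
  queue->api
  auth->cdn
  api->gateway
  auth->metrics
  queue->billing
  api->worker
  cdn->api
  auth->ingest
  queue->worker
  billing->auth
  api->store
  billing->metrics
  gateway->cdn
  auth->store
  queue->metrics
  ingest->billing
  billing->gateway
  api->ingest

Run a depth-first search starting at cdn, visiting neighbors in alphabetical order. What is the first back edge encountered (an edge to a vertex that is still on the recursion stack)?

gateway→cdn

DFS from cdn (visiting neighbors in alphabetical order); mark gray on enter, black on exit:
cdn gray
  api gray
    gateway gray
      gateway→cdn: cdn is gray → back edge
First back edge: gateway → cdn.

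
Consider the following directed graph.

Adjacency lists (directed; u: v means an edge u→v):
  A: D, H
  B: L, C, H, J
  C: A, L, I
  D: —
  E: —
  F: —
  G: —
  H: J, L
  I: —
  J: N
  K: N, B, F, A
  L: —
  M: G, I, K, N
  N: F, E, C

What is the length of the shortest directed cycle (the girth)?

For each vertex v, BFS finds the shortest path from v back to v.
The shortest such closed walk is N → C → A → H → J → N, length 5.

5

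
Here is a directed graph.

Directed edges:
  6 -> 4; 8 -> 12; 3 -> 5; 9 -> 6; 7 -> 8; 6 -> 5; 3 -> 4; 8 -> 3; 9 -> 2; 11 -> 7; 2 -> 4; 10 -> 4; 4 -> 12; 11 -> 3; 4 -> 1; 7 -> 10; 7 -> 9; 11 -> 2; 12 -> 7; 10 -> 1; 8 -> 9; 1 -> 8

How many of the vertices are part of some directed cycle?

A vertex is on a directed cycle iff it belongs to a strongly connected component of size ≥ 2 (or has a self-loop).
The vertices on cycles are {1, 2, 3, 4, 6, 7, 8, 9, 10, 12} — 10 in total.

10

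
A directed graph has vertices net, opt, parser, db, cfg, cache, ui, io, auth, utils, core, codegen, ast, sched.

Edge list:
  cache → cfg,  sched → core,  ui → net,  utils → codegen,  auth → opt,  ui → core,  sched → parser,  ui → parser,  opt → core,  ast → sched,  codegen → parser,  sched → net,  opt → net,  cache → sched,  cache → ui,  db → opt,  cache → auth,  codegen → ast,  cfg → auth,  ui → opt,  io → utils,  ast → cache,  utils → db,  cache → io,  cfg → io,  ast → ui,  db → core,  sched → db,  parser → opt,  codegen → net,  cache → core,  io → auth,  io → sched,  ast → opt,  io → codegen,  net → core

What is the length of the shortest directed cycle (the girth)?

4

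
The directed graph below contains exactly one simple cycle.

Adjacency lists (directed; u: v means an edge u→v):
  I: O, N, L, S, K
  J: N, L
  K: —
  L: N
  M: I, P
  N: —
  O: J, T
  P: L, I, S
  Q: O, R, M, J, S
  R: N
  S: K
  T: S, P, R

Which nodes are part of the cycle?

I, O, P, T

DFS with gray/black marking from O:
O gray
  J gray
    N gray
    N black
    L gray
      L→N: N black — skip
    L black
  J black
  T gray
    S gray
      K gray
      K black
    S black
    P gray
      P→L: L black — skip
      I gray
        I→O: O is gray → back edge
Back edge closes the cycle O → T → P → I → O; its vertices are {I, O, P, T}.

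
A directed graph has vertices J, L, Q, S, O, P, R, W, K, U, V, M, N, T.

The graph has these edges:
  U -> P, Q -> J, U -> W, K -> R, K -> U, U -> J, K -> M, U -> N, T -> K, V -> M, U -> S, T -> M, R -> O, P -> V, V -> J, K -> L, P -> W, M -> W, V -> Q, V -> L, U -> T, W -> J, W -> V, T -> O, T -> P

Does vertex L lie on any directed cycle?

No

L lies on a cycle iff there is a path from L back to itself.
Exploring from L, it never reaches itself; equivalently, its strongly connected component is a singleton.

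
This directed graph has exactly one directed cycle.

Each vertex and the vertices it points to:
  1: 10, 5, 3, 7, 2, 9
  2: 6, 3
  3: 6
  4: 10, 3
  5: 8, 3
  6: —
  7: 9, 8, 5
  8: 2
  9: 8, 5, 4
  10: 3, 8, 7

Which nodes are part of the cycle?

4, 7, 9, 10

DFS with gray/black marking from 7:
7 gray
  9 gray
    8 gray
      2 gray
        6 gray
        6 black
        3 gray
          3→6: 6 black — skip
        3 black
      2 black
    8 black
    5 gray
      5→8: 8 black — skip
      5→3: 3 black — skip
    5 black
    4 gray
      10 gray
        10→3: 3 black — skip
        10→8: 8 black — skip
        10→7: 7 is gray → back edge
Back edge closes the cycle 7 → 9 → 4 → 10 → 7; its vertices are {4, 7, 9, 10}.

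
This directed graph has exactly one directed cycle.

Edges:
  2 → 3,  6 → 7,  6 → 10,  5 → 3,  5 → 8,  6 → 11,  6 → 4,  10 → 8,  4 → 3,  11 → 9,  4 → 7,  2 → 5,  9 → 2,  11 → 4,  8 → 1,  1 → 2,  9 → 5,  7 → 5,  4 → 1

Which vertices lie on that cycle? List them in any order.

1, 2, 5, 8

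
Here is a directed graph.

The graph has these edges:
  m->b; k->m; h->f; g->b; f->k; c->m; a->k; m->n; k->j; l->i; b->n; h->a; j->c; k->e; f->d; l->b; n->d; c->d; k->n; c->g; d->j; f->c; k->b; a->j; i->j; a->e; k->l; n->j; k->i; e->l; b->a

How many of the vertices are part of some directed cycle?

12

A vertex is on a directed cycle iff it belongs to a strongly connected component of size ≥ 2 (or has a self-loop).
The vertices on cycles are {a, b, c, d, e, g, i, j, k, l, m, n} — 12 in total.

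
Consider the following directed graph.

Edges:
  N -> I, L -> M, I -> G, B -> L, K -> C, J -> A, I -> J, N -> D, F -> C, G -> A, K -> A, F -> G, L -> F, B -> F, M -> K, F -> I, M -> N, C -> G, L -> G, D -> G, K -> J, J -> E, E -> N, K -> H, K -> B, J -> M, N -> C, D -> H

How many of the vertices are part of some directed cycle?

A vertex is on a directed cycle iff it belongs to a strongly connected component of size ≥ 2 (or has a self-loop).
The vertices on cycles are {B, E, F, I, J, K, L, M, N} — 9 in total.

9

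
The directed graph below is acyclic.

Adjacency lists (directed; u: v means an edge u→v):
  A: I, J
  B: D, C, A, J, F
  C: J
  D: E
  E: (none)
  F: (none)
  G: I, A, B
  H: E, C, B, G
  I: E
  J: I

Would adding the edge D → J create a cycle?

No

Adding D→J creates a cycle iff J can already reach D.
Explore from J: no path reaches D. The graph stays acyclic.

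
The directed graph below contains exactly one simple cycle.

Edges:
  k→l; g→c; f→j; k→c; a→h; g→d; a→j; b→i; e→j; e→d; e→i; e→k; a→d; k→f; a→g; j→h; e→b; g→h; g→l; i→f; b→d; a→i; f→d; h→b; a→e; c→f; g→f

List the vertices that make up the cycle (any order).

b, f, h, i, j

DFS with gray/black marking from j:
j gray
  h gray
    b gray
      d gray
      d black
      i gray
        f gray
          f→j: j is gray → back edge
Back edge closes the cycle j → h → b → i → f → j; its vertices are {b, f, h, i, j}.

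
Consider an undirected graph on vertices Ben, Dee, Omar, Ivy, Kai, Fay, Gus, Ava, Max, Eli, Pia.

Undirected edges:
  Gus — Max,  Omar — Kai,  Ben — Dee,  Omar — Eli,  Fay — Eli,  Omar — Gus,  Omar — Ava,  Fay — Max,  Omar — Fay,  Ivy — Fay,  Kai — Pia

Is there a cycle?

DFS, tracking each vertex's parent; an edge to a visited non-parent vertex closes a cycle.
Start from Gus:
visit Gus (parent –)
  visit Omar (parent Gus)
    visit Eli (parent Omar)
      Eli–Omar: parent, skip
      visit Fay (parent Eli)
        visit Ivy (parent Fay)
          Ivy–Fay: parent, skip
        visit Max (parent Fay)
          Max–Gus: Gus visited and ≠ parent → cycle
Cycle: Gus – Omar – Eli – Fay – Max – Gus.

Yes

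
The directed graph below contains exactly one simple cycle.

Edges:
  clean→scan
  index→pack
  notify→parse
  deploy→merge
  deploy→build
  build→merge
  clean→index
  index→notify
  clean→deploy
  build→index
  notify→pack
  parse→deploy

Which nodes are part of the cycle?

build, index, parse, deploy, notify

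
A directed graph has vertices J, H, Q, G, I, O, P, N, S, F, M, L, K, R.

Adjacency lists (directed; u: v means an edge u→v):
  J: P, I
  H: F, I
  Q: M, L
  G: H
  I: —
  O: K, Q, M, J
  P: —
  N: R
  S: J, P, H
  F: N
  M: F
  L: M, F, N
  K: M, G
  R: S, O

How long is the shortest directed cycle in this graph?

5

For each vertex v, BFS finds the shortest path from v back to v.
The shortest such closed walk is R → S → H → F → N → R, length 5.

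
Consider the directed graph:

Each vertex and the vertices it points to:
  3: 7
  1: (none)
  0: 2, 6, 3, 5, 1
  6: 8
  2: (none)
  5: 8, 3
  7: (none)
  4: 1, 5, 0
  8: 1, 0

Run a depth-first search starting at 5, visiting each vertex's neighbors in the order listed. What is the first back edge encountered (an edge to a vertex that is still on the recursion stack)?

DFS from 5 (visiting each vertex's neighbors in the order listed); mark gray on enter, black on exit:
5 gray
  8 gray
    1 gray
    1 black
    0 gray
      2 gray
      2 black
      6 gray
        6→8: 8 is gray → back edge
First back edge: 6 → 8.

6->8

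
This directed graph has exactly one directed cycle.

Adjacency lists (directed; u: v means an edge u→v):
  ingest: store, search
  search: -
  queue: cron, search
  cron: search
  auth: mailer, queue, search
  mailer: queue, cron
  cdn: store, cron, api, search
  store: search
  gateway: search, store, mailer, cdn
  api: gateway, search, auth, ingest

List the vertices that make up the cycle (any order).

api, cdn, gateway

DFS with gray/black marking from cdn:
cdn gray
  store gray
    search gray
    search black
  store black
  cron gray
    cron→search: search black — skip
  cron black
  api gray
    gateway gray
      gateway→search: search black — skip
      gateway→store: store black — skip
      mailer gray
        queue gray
          queue→cron: cron black — skip
          queue→search: search black — skip
        queue black
        mailer→cron: cron black — skip
      mailer black
      gateway→cdn: cdn is gray → back edge
Back edge closes the cycle cdn → api → gateway → cdn; its vertices are {api, cdn, gateway}.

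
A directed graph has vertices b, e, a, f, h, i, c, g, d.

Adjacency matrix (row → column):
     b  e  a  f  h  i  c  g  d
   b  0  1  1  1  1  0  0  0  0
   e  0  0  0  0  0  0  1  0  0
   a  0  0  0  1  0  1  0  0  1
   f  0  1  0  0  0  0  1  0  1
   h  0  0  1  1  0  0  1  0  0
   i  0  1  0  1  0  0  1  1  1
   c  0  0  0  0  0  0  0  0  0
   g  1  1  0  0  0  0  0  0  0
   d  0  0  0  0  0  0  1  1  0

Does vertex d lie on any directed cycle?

d is on a cycle iff d can reach itself via ≥1 edge.
d → g → b → f → d — yes.

Yes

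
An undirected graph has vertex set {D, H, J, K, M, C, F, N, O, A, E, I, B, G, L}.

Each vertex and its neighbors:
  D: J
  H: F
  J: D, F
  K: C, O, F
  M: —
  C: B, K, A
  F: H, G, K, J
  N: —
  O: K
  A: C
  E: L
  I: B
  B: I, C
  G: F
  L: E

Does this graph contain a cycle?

DFS, tracking each vertex's parent; an edge to a visited non-parent vertex closes a cycle.
Start from N:
visit N (parent –)
visit D (parent –)
  visit J (parent D)
    J–D: parent, skip
    visit F (parent J)
      visit H (parent F)
        H–F: parent, skip
      visit G (parent F)
        G–F: parent, skip
      visit K (parent F)
        visit C (parent K)
          visit B (parent C)
            visit I (parent B)
              I–B: parent, skip
            B–C: parent, skip
          C–K: parent, skip
          visit A (parent C)
            A–C: parent, skip
        visit O (parent K)
          O–K: parent, skip
        K–F: parent, skip
      F–J: parent, skip
visit M (parent –)
visit E (parent –)
  visit L (parent E)
    L–E: parent, skip
No non-parent visited neighbor found — the graph is a forest.

No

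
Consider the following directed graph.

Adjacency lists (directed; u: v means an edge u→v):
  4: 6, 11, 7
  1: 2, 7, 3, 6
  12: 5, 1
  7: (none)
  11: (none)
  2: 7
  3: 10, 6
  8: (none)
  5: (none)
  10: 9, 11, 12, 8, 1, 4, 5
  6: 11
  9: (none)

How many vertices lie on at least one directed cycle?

A vertex is on a directed cycle iff it belongs to a strongly connected component of size ≥ 2 (or has a self-loop).
The vertices on cycles are {1, 3, 10, 12} — 4 in total.

4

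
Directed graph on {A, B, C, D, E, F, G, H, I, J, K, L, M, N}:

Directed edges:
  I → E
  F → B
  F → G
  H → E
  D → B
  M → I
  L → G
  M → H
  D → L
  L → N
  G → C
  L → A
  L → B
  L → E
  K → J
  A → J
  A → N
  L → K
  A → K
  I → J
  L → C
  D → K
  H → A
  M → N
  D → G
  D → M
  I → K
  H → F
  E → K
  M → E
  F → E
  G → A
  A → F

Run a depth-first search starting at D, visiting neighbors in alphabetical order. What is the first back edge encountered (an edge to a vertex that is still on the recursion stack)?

DFS from D (visiting neighbors in alphabetical order); mark gray on enter, black on exit:
D gray
  B gray
  B black
  G gray
    A gray
      F gray
        F→B: B black — skip
        E gray
          K gray
            J gray
            J black
          K black
        E black
        F→G: G is gray → back edge
First back edge: F → G.

F→G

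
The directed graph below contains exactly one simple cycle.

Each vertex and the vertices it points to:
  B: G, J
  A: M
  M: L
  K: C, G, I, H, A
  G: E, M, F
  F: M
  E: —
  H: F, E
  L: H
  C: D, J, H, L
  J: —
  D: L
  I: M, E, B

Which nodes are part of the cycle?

F, H, L, M

DFS with gray/black marking from H:
H gray
  F gray
    M gray
      L gray
        L→H: H is gray → back edge
Back edge closes the cycle H → F → M → L → H; its vertices are {F, H, L, M}.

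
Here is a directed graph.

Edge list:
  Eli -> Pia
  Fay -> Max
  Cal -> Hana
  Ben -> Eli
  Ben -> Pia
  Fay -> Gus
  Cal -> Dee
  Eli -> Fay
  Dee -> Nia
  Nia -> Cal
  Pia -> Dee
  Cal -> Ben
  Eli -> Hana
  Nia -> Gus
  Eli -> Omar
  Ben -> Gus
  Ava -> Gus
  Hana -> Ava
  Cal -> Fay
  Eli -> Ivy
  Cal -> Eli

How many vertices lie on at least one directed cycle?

6

A vertex is on a directed cycle iff it belongs to a strongly connected component of size ≥ 2 (or has a self-loop).
The vertices on cycles are {Ben, Cal, Dee, Eli, Nia, Pia} — 6 in total.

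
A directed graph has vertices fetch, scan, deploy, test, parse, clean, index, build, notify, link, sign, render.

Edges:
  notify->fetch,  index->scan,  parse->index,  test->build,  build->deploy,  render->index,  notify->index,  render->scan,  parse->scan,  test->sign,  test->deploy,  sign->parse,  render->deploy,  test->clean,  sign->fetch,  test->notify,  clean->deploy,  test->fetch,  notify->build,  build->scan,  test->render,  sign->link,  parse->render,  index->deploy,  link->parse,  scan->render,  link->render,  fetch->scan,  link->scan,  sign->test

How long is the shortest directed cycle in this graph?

2

For each vertex v, BFS finds the shortest path from v back to v.
The shortest such closed walk is test → sign → test, length 2.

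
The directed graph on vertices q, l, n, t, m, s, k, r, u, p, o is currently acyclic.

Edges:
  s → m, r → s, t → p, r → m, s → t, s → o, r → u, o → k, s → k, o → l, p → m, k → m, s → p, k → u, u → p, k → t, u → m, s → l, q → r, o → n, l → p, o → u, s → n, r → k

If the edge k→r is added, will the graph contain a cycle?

Yes

Adding k→r creates a cycle iff r can already reach k.
Path from r: r → k.
So r → … → k → r is a cycle.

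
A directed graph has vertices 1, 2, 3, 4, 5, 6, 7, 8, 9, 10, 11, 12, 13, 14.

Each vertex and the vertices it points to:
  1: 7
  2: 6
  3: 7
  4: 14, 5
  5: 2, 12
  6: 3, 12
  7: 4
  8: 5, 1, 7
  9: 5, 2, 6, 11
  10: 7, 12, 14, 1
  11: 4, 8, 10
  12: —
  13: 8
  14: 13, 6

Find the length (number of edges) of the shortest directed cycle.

5

For each vertex v, BFS finds the shortest path from v back to v.
The shortest such closed walk is 4 → 14 → 13 → 8 → 7 → 4, length 5.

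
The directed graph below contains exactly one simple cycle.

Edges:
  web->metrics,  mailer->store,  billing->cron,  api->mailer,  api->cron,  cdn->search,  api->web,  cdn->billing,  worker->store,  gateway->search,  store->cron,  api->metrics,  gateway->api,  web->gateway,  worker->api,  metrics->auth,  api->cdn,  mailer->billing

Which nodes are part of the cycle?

api, web, gateway

DFS with gray/black marking from api:
api gray
  cdn gray
    billing gray
      cron gray
      cron black
    billing black
    search gray
    search black
  cdn black
  mailer gray
    mailer→billing: billing black — skip
    store gray
      store→cron: cron black — skip
    store black
  mailer black
  web gray
    metrics gray
      auth gray
      auth black
    metrics black
    gateway gray
      gateway→search: search black — skip
      gateway→api: api is gray → back edge
Back edge closes the cycle api → web → gateway → api; its vertices are {api, web, gateway}.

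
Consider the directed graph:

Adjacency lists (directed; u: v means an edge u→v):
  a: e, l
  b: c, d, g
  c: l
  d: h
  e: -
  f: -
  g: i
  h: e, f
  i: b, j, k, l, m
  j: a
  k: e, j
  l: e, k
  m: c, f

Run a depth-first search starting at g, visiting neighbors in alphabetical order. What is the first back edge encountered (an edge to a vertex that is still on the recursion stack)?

DFS from g (visiting neighbors in alphabetical order); mark gray on enter, black on exit:
g gray
  i gray
    b gray
      c gray
        l gray
          e gray
          e black
          k gray
            k→e: e black — skip
            j gray
              a gray
                a→e: e black — skip
                a→l: l is gray → back edge
First back edge: a → l.

a→l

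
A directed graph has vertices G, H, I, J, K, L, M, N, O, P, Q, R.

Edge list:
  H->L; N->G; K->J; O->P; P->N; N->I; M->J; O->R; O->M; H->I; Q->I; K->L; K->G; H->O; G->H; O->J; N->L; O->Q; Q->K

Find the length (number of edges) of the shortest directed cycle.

For each vertex v, BFS finds the shortest path from v back to v.
The shortest such closed walk is O → P → N → G → H → O, length 5.

5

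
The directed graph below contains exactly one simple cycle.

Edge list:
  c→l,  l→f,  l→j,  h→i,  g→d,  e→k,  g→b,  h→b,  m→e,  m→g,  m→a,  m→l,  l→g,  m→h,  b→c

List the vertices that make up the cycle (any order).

b, c, g, l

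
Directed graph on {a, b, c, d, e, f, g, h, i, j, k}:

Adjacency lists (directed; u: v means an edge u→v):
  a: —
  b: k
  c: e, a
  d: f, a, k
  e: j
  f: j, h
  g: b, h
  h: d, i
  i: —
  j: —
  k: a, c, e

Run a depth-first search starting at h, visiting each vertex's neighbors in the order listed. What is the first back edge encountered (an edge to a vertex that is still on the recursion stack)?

DFS from h (visiting each vertex's neighbors in the order listed); mark gray on enter, black on exit:
h gray
  d gray
    f gray
      j gray
      j black
      f→h: h is gray → back edge
First back edge: f → h.

f->h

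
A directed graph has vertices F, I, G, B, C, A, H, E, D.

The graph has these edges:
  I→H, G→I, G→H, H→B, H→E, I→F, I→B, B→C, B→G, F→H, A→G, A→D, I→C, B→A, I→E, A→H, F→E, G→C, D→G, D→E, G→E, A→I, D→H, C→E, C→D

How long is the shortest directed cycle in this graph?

For each vertex v, BFS finds the shortest path from v back to v.
The shortest such closed walk is I → B → G → I, length 3.

3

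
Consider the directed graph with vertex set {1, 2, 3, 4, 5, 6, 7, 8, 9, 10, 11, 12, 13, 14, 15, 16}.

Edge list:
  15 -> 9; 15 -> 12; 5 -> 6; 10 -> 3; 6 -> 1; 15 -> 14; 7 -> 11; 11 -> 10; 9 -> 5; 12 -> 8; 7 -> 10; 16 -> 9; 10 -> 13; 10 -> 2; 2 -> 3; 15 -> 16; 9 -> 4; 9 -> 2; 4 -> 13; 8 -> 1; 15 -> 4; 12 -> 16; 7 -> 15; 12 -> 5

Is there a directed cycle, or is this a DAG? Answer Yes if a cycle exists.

No

DFS with white/gray/black marking, starting from 13:
13 gray
13 black
1 gray
1 black
2 gray
  3 gray
  3 black
2 black
4 gray
  4→13: 13 black — skip
4 black
5 gray
  6 gray
    6→1: 1 black — skip
  6 black
5 black
7 gray
  15 gray
    9 gray
      9→5: 5 black — skip
      9→4: 4 black — skip
      9→2: 2 black — skip
    9 black
    14 gray
    14 black
    16 gray
      16→9: 9 black — skip
    16 black
    15→4: 4 black — skip
    12 gray
      12→5: 5 black — skip
      8 gray
        8→1: 1 black — skip
      8 black
      12→16: 16 black — skip
    12 black
  15 black
  11 gray
    10 gray
      10→3: 3 black — skip
      10→13: 13 black — skip
      10→2: 2 black — skip
    10 black
  11 black
  7→10: 10 black — skip
7 black
Every edge goes to a white or black vertex — no back edge, so the graph is acyclic.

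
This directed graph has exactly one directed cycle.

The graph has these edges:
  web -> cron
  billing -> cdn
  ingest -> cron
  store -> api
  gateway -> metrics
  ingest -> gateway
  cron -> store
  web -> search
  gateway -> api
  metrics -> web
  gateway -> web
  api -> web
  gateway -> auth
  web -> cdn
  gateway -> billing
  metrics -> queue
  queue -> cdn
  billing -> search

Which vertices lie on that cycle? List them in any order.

DFS with gray/black marking from cron:
cron gray
  store gray
    api gray
      web gray
        search gray
        search black
        cdn gray
        cdn black
        web→cron: cron is gray → back edge
Back edge closes the cycle cron → store → api → web → cron; its vertices are {api, web, cron, store}.

api, web, cron, store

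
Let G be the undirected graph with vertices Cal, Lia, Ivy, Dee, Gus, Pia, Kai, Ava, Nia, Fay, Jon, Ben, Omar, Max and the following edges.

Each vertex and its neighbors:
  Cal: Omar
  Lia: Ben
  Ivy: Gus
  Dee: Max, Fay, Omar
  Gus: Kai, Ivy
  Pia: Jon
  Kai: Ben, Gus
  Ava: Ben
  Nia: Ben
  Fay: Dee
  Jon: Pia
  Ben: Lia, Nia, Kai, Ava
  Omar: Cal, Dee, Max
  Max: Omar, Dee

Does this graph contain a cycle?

DFS, tracking each vertex's parent; an edge to a visited non-parent vertex closes a cycle.
Start from Lia:
visit Lia (parent –)
  visit Ben (parent Lia)
    Ben–Lia: parent, skip
    visit Nia (parent Ben)
      Nia–Ben: parent, skip
    visit Kai (parent Ben)
      Kai–Ben: parent, skip
      visit Gus (parent Kai)
        Gus–Kai: parent, skip
        visit Ivy (parent Gus)
          Ivy–Gus: parent, skip
    visit Ava (parent Ben)
      Ava–Ben: parent, skip
visit Cal (parent –)
  visit Omar (parent Cal)
    Omar–Cal: parent, skip
    visit Dee (parent Omar)
      visit Max (parent Dee)
        Max–Omar: Omar visited and ≠ parent → cycle
Cycle: Omar – Dee – Max – Omar.

Yes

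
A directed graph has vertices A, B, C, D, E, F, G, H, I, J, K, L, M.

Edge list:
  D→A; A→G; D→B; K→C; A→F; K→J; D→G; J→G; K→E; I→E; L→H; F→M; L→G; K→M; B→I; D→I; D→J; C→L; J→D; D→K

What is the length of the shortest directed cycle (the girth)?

2

For each vertex v, BFS finds the shortest path from v back to v.
The shortest such closed walk is D → J → D, length 2.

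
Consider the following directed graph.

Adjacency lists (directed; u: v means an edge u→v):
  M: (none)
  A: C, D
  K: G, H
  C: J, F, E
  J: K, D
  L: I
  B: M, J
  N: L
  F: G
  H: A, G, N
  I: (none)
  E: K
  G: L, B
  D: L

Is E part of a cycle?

E is on a cycle iff E can reach itself via ≥1 edge.
E → K → H → A → C → E — yes.

Yes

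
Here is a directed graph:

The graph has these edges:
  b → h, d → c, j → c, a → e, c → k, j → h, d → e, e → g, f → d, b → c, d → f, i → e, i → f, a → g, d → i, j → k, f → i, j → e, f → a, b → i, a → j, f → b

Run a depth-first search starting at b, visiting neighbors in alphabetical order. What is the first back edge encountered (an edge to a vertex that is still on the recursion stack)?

DFS from b (visiting neighbors in alphabetical order); mark gray on enter, black on exit:
b gray
  c gray
    k gray
    k black
  c black
  h gray
  h black
  i gray
    e gray
      g gray
      g black
    e black
    f gray
      a gray
        a→e: e black — skip
        a→g: g black — skip
        j gray
          j→c: c black — skip
          j→e: e black — skip
          j→h: h black — skip
          j→k: k black — skip
        j black
      a black
      f→b: b is gray → back edge
First back edge: f → b.

f→b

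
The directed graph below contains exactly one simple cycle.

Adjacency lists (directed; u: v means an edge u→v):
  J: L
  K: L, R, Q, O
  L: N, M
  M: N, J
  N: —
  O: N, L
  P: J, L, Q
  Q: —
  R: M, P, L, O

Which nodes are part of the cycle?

J, L, M

DFS with gray/black marking from J:
J gray
  L gray
    N gray
    N black
    M gray
      M→N: N black — skip
      M→J: J is gray → back edge
Back edge closes the cycle J → L → M → J; its vertices are {J, L, M}.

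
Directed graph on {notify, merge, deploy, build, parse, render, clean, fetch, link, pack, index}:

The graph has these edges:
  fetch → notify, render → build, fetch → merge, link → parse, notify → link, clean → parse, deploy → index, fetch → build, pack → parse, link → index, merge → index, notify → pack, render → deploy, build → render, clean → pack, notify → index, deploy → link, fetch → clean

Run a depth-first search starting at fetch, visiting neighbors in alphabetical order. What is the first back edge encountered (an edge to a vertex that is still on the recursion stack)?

render->build

DFS from fetch (visiting neighbors in alphabetical order); mark gray on enter, black on exit:
fetch gray
  build gray
    render gray
      render→build: build is gray → back edge
First back edge: render → build.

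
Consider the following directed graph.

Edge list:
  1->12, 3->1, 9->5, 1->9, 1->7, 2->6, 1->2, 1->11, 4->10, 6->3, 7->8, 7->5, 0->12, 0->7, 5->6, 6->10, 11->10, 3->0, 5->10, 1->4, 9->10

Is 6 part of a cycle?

6 is on a cycle iff 6 can reach itself via ≥1 edge.
6 → 3 → 1 → 2 → 6 — yes.

Yes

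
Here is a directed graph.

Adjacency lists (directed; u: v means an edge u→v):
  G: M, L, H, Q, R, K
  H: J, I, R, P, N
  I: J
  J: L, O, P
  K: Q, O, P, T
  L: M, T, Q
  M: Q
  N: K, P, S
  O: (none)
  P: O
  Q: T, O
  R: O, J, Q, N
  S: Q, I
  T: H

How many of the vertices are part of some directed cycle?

11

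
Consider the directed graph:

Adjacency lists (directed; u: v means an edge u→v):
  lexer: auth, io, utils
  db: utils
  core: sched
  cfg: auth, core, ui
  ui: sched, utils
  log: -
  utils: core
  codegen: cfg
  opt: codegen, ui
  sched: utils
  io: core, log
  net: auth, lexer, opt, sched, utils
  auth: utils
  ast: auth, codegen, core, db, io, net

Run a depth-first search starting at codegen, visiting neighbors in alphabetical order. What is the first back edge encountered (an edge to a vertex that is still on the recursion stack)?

sched→utils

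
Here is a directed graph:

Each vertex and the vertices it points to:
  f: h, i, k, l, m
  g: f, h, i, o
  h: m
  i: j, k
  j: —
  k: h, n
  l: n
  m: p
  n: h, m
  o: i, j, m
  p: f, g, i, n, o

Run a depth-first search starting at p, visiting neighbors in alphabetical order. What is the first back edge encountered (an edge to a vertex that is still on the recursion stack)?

m→p

DFS from p (visiting neighbors in alphabetical order); mark gray on enter, black on exit:
p gray
  f gray
    h gray
      m gray
        m→p: p is gray → back edge
First back edge: m → p.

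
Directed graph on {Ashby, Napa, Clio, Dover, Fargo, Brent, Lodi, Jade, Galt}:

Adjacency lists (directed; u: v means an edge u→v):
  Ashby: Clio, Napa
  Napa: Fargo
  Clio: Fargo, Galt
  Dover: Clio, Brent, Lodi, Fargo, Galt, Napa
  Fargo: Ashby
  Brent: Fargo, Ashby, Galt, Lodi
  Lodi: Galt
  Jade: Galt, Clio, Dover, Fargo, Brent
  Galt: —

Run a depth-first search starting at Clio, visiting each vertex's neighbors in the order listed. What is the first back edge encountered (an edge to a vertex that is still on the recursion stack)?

DFS from Clio (visiting each vertex's neighbors in the order listed); mark gray on enter, black on exit:
Clio gray
  Fargo gray
    Ashby gray
      Ashby→Clio: Clio is gray → back edge
First back edge: Ashby → Clio.

Ashby→Clio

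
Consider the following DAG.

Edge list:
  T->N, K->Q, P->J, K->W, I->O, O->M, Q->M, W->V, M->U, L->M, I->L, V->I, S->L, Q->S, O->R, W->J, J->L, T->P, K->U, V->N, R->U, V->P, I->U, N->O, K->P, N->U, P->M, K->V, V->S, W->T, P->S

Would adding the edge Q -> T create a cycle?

No

Adding Q→T creates a cycle iff T can already reach Q.
Explore from T: no path reaches Q. The graph stays acyclic.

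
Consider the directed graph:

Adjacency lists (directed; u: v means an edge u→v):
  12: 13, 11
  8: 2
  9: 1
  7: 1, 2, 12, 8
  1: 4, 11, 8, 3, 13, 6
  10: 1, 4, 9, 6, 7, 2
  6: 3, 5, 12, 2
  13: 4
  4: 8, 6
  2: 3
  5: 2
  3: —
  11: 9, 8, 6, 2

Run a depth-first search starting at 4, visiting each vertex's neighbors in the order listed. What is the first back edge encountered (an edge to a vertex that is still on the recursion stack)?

13→4

DFS from 4 (visiting each vertex's neighbors in the order listed); mark gray on enter, black on exit:
4 gray
  8 gray
    2 gray
      3 gray
      3 black
    2 black
  8 black
  6 gray
    6→3: 3 black — skip
    5 gray
      5→2: 2 black — skip
    5 black
    12 gray
      13 gray
        13→4: 4 is gray → back edge
First back edge: 13 → 4.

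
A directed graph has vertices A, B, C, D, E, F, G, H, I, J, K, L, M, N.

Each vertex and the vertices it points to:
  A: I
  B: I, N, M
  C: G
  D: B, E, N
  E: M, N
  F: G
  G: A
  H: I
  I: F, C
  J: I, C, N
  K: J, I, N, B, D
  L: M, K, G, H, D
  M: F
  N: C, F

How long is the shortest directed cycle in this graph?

For each vertex v, BFS finds the shortest path from v back to v.
The shortest such closed walk is G → A → I → F → G, length 4.

4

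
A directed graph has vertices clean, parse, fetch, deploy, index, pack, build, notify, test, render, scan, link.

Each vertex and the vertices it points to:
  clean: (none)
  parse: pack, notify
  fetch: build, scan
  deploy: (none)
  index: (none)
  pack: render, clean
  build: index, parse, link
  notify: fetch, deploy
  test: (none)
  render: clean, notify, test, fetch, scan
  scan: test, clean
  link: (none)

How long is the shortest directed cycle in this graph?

4

For each vertex v, BFS finds the shortest path from v back to v.
The shortest such closed walk is fetch → build → parse → notify → fetch, length 4.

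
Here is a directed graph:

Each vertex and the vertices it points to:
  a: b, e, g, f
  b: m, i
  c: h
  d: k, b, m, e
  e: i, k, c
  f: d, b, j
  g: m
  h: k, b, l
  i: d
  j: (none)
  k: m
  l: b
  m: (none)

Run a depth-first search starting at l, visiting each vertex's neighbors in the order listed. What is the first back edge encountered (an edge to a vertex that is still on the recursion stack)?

d→b

DFS from l (visiting each vertex's neighbors in the order listed); mark gray on enter, black on exit:
l gray
  b gray
    m gray
    m black
    i gray
      d gray
        k gray
          k→m: m black — skip
        k black
        d→b: b is gray → back edge
First back edge: d → b.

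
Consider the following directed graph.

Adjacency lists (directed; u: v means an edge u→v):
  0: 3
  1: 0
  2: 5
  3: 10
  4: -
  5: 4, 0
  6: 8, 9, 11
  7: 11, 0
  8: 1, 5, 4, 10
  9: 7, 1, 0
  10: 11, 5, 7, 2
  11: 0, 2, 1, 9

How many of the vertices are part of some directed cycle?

9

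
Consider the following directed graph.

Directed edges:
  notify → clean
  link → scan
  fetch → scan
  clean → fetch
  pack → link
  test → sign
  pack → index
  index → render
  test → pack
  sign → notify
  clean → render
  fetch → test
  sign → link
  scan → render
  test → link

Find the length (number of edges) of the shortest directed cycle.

5

For each vertex v, BFS finds the shortest path from v back to v.
The shortest such closed walk is fetch → test → sign → notify → clean → fetch, length 5.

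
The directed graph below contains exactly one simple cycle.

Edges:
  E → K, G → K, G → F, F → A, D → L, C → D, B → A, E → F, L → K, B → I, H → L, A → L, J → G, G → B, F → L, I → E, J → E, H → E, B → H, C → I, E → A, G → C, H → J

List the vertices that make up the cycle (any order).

B, G, H, J

DFS with gray/black marking from J:
J gray
  E gray
    K gray
    K black
    A gray
      L gray
        L→K: K black — skip
      L black
    A black
    F gray
      F→L: L black — skip
      F→A: A black — skip
    F black
  E black
  G gray
    G→F: F black — skip
    C gray
      D gray
        D→L: L black — skip
      D black
      I gray
        I→E: E black — skip
      I black
    C black
    G→K: K black — skip
    B gray
      B→I: I black — skip
      B→A: A black — skip
      H gray
        H→E: E black — skip
        H→L: L black — skip
        H→J: J is gray → back edge
Back edge closes the cycle J → G → B → H → J; its vertices are {B, G, H, J}.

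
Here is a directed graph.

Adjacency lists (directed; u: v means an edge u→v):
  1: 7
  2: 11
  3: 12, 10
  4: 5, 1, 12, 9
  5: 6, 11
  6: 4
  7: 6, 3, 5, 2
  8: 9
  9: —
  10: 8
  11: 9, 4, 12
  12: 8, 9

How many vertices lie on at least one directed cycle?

A vertex is on a directed cycle iff it belongs to a strongly connected component of size ≥ 2 (or has a self-loop).
The vertices on cycles are {1, 2, 4, 5, 6, 7, 11} — 7 in total.

7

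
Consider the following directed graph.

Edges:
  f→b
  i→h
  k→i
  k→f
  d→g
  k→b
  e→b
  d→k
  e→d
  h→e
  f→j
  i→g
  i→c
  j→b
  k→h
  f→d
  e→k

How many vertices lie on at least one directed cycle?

6

A vertex is on a directed cycle iff it belongs to a strongly connected component of size ≥ 2 (or has a self-loop).
The vertices on cycles are {d, e, f, h, i, k} — 6 in total.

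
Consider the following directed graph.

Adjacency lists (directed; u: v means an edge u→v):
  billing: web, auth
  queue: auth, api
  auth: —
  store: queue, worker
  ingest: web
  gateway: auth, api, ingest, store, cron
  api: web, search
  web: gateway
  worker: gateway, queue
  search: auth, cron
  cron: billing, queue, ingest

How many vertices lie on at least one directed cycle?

10

A vertex is on a directed cycle iff it belongs to a strongly connected component of size ≥ 2 (or has a self-loop).
The vertices on cycles are {api, web, cron, queue, store, ingest, search, worker, billing, gateway} — 10 in total.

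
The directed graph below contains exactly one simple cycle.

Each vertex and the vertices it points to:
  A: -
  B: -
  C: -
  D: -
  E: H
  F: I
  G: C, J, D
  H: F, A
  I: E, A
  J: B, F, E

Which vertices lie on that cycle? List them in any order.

DFS with gray/black marking from E:
E gray
  H gray
    F gray
      I gray
        I→E: E is gray → back edge
Back edge closes the cycle E → H → F → I → E; its vertices are {E, F, H, I}.

E, F, H, I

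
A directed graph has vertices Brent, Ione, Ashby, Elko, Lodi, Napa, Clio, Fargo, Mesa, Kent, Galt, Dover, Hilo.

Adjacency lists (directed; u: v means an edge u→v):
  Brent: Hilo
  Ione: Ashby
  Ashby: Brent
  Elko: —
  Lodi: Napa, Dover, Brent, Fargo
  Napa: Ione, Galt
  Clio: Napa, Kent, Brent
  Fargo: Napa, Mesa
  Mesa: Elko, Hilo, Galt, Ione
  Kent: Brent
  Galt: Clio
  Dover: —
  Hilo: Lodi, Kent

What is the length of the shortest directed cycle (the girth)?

3

For each vertex v, BFS finds the shortest path from v back to v.
The shortest such closed walk is Napa → Galt → Clio → Napa, length 3.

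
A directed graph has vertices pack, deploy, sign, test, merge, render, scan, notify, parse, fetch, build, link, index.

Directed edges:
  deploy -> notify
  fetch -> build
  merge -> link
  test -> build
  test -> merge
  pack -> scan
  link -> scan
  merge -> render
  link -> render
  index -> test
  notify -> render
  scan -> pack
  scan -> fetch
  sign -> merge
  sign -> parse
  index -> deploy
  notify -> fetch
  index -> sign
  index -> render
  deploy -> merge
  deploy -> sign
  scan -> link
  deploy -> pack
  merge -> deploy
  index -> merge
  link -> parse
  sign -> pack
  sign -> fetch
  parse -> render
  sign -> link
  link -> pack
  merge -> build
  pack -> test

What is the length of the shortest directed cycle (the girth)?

2

For each vertex v, BFS finds the shortest path from v back to v.
The shortest such closed walk is deploy → merge → deploy, length 2.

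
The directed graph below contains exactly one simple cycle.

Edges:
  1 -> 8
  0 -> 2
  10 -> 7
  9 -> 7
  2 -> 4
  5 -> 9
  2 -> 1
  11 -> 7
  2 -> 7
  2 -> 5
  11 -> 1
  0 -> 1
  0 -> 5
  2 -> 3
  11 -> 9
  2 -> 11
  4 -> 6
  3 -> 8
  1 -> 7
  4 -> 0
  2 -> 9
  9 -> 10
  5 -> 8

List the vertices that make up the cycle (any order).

DFS with gray/black marking from 0:
0 gray
  1 gray
    7 gray
    7 black
    8 gray
    8 black
  1 black
  5 gray
    9 gray
      9→7: 7 black — skip
      10 gray
        10→7: 7 black — skip
      10 black
    9 black
    5→8: 8 black — skip
  5 black
  2 gray
    11 gray
      11→7: 7 black — skip
      11→9: 9 black — skip
      11→1: 1 black — skip
    11 black
    2→1: 1 black — skip
    3 gray
      3→8: 8 black — skip
    3 black
    2→7: 7 black — skip
    2→9: 9 black — skip
    4 gray
      6 gray
      6 black
      4→0: 0 is gray → back edge
Back edge closes the cycle 0 → 2 → 4 → 0; its vertices are {0, 2, 4}.

0, 2, 4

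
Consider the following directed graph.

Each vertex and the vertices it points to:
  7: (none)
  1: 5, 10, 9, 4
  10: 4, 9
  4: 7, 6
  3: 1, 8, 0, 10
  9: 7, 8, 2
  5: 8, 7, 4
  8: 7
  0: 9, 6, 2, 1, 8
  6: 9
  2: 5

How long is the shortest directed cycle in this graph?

5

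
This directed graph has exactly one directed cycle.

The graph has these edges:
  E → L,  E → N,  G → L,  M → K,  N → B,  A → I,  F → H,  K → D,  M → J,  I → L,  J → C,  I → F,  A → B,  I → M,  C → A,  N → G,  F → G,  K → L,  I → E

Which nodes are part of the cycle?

A, C, I, J, M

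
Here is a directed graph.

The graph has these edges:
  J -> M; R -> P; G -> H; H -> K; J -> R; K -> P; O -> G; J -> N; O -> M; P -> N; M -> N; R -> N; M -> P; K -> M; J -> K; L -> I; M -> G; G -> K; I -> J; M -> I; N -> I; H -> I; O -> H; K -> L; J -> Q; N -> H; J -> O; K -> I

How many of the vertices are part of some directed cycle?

A vertex is on a directed cycle iff it belongs to a strongly connected component of size ≥ 2 (or has a self-loop).
The vertices on cycles are {G, H, I, J, K, L, M, N, O, P, R} — 11 in total.

11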